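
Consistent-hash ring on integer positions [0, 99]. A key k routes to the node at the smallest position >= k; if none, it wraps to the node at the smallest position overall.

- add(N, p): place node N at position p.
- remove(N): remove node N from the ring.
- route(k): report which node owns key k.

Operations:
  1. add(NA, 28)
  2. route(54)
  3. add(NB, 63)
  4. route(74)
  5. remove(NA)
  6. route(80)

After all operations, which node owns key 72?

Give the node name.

Answer: NB

Derivation:
Op 1: add NA@28 -> ring=[28:NA]
Op 2: route key 54: none >= 54, wrap to smallest pos 28 -> NA
Op 3: add NB@63 -> ring=[28:NA,63:NB]
Op 4: route key 74: none >= 74, wrap to smallest pos 28 -> NA
Op 5: remove NA -> ring=[63:NB]
Op 6: route key 80: none >= 80, wrap to smallest pos 63 -> NB
Final route key 72: none >= 72, wrap to smallest pos 63 -> NB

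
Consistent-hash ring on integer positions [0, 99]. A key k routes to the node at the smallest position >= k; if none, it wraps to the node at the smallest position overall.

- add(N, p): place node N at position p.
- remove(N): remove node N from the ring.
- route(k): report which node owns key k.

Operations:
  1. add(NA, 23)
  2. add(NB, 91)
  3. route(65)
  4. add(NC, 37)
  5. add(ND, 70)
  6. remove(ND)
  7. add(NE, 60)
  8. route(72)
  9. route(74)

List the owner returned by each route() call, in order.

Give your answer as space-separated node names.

Op 1: add NA@23 -> ring=[23:NA]
Op 2: add NB@91 -> ring=[23:NA,91:NB]
Op 3: route key 65: smallest pos >= 65 is 91 -> NB
Op 4: add NC@37 -> ring=[23:NA,37:NC,91:NB]
Op 5: add ND@70 -> ring=[23:NA,37:NC,70:ND,91:NB]
Op 6: remove ND -> ring=[23:NA,37:NC,91:NB]
Op 7: add NE@60 -> ring=[23:NA,37:NC,60:NE,91:NB]
Op 8: route key 72: smallest pos >= 72 is 91 -> NB
Op 9: route key 74: smallest pos >= 74 is 91 -> NB

Answer: NB NB NB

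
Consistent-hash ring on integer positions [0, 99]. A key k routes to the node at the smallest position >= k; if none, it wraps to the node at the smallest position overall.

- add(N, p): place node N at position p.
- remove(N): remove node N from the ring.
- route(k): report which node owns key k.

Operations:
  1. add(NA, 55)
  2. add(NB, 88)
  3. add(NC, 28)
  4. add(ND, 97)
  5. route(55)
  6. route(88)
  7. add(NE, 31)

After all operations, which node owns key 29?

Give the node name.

Answer: NE

Derivation:
Op 1: add NA@55 -> ring=[55:NA]
Op 2: add NB@88 -> ring=[55:NA,88:NB]
Op 3: add NC@28 -> ring=[28:NC,55:NA,88:NB]
Op 4: add ND@97 -> ring=[28:NC,55:NA,88:NB,97:ND]
Op 5: route key 55: smallest pos >= 55 is 55 -> NA
Op 6: route key 88: smallest pos >= 88 is 88 -> NB
Op 7: add NE@31 -> ring=[28:NC,31:NE,55:NA,88:NB,97:ND]
Final route key 29: smallest pos >= 29 is 31 -> NE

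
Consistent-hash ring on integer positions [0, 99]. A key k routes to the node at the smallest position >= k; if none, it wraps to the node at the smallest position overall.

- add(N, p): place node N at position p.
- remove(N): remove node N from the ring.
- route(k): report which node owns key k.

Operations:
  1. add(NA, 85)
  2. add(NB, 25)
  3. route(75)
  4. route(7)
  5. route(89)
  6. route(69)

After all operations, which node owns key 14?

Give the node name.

Answer: NB

Derivation:
Op 1: add NA@85 -> ring=[85:NA]
Op 2: add NB@25 -> ring=[25:NB,85:NA]
Op 3: route key 75: smallest pos >= 75 is 85 -> NA
Op 4: route key 7: smallest pos >= 7 is 25 -> NB
Op 5: route key 89: none >= 89, wrap to smallest pos 25 -> NB
Op 6: route key 69: smallest pos >= 69 is 85 -> NA
Final route key 14: smallest pos >= 14 is 25 -> NB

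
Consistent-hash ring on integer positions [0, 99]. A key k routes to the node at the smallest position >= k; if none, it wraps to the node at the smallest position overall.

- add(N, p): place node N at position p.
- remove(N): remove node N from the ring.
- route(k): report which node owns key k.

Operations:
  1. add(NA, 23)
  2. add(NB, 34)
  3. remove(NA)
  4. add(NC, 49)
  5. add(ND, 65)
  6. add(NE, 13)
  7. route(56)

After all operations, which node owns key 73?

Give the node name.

Op 1: add NA@23 -> ring=[23:NA]
Op 2: add NB@34 -> ring=[23:NA,34:NB]
Op 3: remove NA -> ring=[34:NB]
Op 4: add NC@49 -> ring=[34:NB,49:NC]
Op 5: add ND@65 -> ring=[34:NB,49:NC,65:ND]
Op 6: add NE@13 -> ring=[13:NE,34:NB,49:NC,65:ND]
Op 7: route key 56: smallest pos >= 56 is 65 -> ND
Final route key 73: none >= 73, wrap to smallest pos 13 -> NE

Answer: NE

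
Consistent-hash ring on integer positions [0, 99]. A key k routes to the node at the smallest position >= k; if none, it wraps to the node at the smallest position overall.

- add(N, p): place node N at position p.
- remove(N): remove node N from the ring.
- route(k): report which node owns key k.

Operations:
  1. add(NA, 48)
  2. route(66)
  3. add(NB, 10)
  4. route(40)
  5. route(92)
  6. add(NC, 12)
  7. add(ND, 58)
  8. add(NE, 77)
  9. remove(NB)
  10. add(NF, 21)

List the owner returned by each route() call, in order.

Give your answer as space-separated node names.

Answer: NA NA NB

Derivation:
Op 1: add NA@48 -> ring=[48:NA]
Op 2: route key 66: none >= 66, wrap to smallest pos 48 -> NA
Op 3: add NB@10 -> ring=[10:NB,48:NA]
Op 4: route key 40: smallest pos >= 40 is 48 -> NA
Op 5: route key 92: none >= 92, wrap to smallest pos 10 -> NB
Op 6: add NC@12 -> ring=[10:NB,12:NC,48:NA]
Op 7: add ND@58 -> ring=[10:NB,12:NC,48:NA,58:ND]
Op 8: add NE@77 -> ring=[10:NB,12:NC,48:NA,58:ND,77:NE]
Op 9: remove NB -> ring=[12:NC,48:NA,58:ND,77:NE]
Op 10: add NF@21 -> ring=[12:NC,21:NF,48:NA,58:ND,77:NE]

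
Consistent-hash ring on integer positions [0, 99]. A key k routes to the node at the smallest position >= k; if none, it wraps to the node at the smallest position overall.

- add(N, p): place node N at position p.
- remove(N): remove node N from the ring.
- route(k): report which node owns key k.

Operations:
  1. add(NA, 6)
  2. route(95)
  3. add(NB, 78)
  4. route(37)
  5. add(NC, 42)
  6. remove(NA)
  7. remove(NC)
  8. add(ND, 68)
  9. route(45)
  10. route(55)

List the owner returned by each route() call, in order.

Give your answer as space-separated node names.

Op 1: add NA@6 -> ring=[6:NA]
Op 2: route key 95: none >= 95, wrap to smallest pos 6 -> NA
Op 3: add NB@78 -> ring=[6:NA,78:NB]
Op 4: route key 37: smallest pos >= 37 is 78 -> NB
Op 5: add NC@42 -> ring=[6:NA,42:NC,78:NB]
Op 6: remove NA -> ring=[42:NC,78:NB]
Op 7: remove NC -> ring=[78:NB]
Op 8: add ND@68 -> ring=[68:ND,78:NB]
Op 9: route key 45: smallest pos >= 45 is 68 -> ND
Op 10: route key 55: smallest pos >= 55 is 68 -> ND

Answer: NA NB ND ND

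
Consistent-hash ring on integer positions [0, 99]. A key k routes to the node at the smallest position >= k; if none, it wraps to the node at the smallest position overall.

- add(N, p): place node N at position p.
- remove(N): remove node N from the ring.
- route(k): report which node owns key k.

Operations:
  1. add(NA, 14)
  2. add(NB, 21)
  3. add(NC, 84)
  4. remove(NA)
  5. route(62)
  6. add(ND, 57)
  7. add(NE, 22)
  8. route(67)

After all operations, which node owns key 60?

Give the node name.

Op 1: add NA@14 -> ring=[14:NA]
Op 2: add NB@21 -> ring=[14:NA,21:NB]
Op 3: add NC@84 -> ring=[14:NA,21:NB,84:NC]
Op 4: remove NA -> ring=[21:NB,84:NC]
Op 5: route key 62: smallest pos >= 62 is 84 -> NC
Op 6: add ND@57 -> ring=[21:NB,57:ND,84:NC]
Op 7: add NE@22 -> ring=[21:NB,22:NE,57:ND,84:NC]
Op 8: route key 67: smallest pos >= 67 is 84 -> NC
Final route key 60: smallest pos >= 60 is 84 -> NC

Answer: NC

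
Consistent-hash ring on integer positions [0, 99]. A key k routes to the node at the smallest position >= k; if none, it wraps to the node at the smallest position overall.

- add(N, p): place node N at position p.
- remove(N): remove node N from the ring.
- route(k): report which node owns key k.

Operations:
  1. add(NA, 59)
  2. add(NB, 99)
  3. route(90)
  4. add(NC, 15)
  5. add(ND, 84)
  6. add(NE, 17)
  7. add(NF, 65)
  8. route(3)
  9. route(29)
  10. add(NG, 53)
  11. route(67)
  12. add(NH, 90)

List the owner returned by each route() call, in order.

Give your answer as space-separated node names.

Answer: NB NC NA ND

Derivation:
Op 1: add NA@59 -> ring=[59:NA]
Op 2: add NB@99 -> ring=[59:NA,99:NB]
Op 3: route key 90: smallest pos >= 90 is 99 -> NB
Op 4: add NC@15 -> ring=[15:NC,59:NA,99:NB]
Op 5: add ND@84 -> ring=[15:NC,59:NA,84:ND,99:NB]
Op 6: add NE@17 -> ring=[15:NC,17:NE,59:NA,84:ND,99:NB]
Op 7: add NF@65 -> ring=[15:NC,17:NE,59:NA,65:NF,84:ND,99:NB]
Op 8: route key 3: smallest pos >= 3 is 15 -> NC
Op 9: route key 29: smallest pos >= 29 is 59 -> NA
Op 10: add NG@53 -> ring=[15:NC,17:NE,53:NG,59:NA,65:NF,84:ND,99:NB]
Op 11: route key 67: smallest pos >= 67 is 84 -> ND
Op 12: add NH@90 -> ring=[15:NC,17:NE,53:NG,59:NA,65:NF,84:ND,90:NH,99:NB]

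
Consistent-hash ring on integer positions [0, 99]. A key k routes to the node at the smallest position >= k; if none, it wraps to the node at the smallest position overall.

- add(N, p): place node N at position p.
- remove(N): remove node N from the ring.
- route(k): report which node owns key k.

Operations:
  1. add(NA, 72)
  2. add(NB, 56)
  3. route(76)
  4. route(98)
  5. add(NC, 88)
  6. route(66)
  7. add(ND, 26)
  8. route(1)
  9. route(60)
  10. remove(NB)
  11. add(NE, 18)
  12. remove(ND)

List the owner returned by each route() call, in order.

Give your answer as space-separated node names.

Op 1: add NA@72 -> ring=[72:NA]
Op 2: add NB@56 -> ring=[56:NB,72:NA]
Op 3: route key 76: none >= 76, wrap to smallest pos 56 -> NB
Op 4: route key 98: none >= 98, wrap to smallest pos 56 -> NB
Op 5: add NC@88 -> ring=[56:NB,72:NA,88:NC]
Op 6: route key 66: smallest pos >= 66 is 72 -> NA
Op 7: add ND@26 -> ring=[26:ND,56:NB,72:NA,88:NC]
Op 8: route key 1: smallest pos >= 1 is 26 -> ND
Op 9: route key 60: smallest pos >= 60 is 72 -> NA
Op 10: remove NB -> ring=[26:ND,72:NA,88:NC]
Op 11: add NE@18 -> ring=[18:NE,26:ND,72:NA,88:NC]
Op 12: remove ND -> ring=[18:NE,72:NA,88:NC]

Answer: NB NB NA ND NA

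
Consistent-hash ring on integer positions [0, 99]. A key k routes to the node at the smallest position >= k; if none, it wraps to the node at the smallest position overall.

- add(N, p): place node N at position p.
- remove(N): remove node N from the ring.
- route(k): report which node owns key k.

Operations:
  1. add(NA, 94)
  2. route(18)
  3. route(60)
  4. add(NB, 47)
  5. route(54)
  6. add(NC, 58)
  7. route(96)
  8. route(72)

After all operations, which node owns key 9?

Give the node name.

Op 1: add NA@94 -> ring=[94:NA]
Op 2: route key 18: smallest pos >= 18 is 94 -> NA
Op 3: route key 60: smallest pos >= 60 is 94 -> NA
Op 4: add NB@47 -> ring=[47:NB,94:NA]
Op 5: route key 54: smallest pos >= 54 is 94 -> NA
Op 6: add NC@58 -> ring=[47:NB,58:NC,94:NA]
Op 7: route key 96: none >= 96, wrap to smallest pos 47 -> NB
Op 8: route key 72: smallest pos >= 72 is 94 -> NA
Final route key 9: smallest pos >= 9 is 47 -> NB

Answer: NB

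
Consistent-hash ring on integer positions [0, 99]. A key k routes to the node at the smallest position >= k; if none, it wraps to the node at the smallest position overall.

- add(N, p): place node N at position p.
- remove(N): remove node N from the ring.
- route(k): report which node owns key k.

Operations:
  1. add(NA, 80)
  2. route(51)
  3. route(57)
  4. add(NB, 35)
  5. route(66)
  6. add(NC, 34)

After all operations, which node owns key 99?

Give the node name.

Op 1: add NA@80 -> ring=[80:NA]
Op 2: route key 51: smallest pos >= 51 is 80 -> NA
Op 3: route key 57: smallest pos >= 57 is 80 -> NA
Op 4: add NB@35 -> ring=[35:NB,80:NA]
Op 5: route key 66: smallest pos >= 66 is 80 -> NA
Op 6: add NC@34 -> ring=[34:NC,35:NB,80:NA]
Final route key 99: none >= 99, wrap to smallest pos 34 -> NC

Answer: NC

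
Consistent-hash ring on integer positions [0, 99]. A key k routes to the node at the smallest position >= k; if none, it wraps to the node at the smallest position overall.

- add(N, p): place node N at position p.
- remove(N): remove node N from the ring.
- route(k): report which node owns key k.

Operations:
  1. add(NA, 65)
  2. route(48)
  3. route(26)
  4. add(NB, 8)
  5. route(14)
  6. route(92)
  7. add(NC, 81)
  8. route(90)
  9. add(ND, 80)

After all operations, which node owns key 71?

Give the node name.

Answer: ND

Derivation:
Op 1: add NA@65 -> ring=[65:NA]
Op 2: route key 48: smallest pos >= 48 is 65 -> NA
Op 3: route key 26: smallest pos >= 26 is 65 -> NA
Op 4: add NB@8 -> ring=[8:NB,65:NA]
Op 5: route key 14: smallest pos >= 14 is 65 -> NA
Op 6: route key 92: none >= 92, wrap to smallest pos 8 -> NB
Op 7: add NC@81 -> ring=[8:NB,65:NA,81:NC]
Op 8: route key 90: none >= 90, wrap to smallest pos 8 -> NB
Op 9: add ND@80 -> ring=[8:NB,65:NA,80:ND,81:NC]
Final route key 71: smallest pos >= 71 is 80 -> ND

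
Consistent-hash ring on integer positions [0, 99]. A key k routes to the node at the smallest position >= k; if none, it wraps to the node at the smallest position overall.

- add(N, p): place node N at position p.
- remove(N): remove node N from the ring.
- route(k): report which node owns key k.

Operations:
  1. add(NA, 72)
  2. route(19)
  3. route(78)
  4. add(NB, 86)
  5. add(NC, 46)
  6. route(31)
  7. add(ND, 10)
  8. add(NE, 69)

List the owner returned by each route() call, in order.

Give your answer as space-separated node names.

Answer: NA NA NC

Derivation:
Op 1: add NA@72 -> ring=[72:NA]
Op 2: route key 19: smallest pos >= 19 is 72 -> NA
Op 3: route key 78: none >= 78, wrap to smallest pos 72 -> NA
Op 4: add NB@86 -> ring=[72:NA,86:NB]
Op 5: add NC@46 -> ring=[46:NC,72:NA,86:NB]
Op 6: route key 31: smallest pos >= 31 is 46 -> NC
Op 7: add ND@10 -> ring=[10:ND,46:NC,72:NA,86:NB]
Op 8: add NE@69 -> ring=[10:ND,46:NC,69:NE,72:NA,86:NB]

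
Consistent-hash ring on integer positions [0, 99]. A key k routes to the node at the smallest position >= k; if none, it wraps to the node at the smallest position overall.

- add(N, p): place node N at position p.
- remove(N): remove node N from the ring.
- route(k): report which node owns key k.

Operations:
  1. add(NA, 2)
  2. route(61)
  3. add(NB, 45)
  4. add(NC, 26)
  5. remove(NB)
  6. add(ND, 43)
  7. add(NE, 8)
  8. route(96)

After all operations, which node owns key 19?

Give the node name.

Answer: NC

Derivation:
Op 1: add NA@2 -> ring=[2:NA]
Op 2: route key 61: none >= 61, wrap to smallest pos 2 -> NA
Op 3: add NB@45 -> ring=[2:NA,45:NB]
Op 4: add NC@26 -> ring=[2:NA,26:NC,45:NB]
Op 5: remove NB -> ring=[2:NA,26:NC]
Op 6: add ND@43 -> ring=[2:NA,26:NC,43:ND]
Op 7: add NE@8 -> ring=[2:NA,8:NE,26:NC,43:ND]
Op 8: route key 96: none >= 96, wrap to smallest pos 2 -> NA
Final route key 19: smallest pos >= 19 is 26 -> NC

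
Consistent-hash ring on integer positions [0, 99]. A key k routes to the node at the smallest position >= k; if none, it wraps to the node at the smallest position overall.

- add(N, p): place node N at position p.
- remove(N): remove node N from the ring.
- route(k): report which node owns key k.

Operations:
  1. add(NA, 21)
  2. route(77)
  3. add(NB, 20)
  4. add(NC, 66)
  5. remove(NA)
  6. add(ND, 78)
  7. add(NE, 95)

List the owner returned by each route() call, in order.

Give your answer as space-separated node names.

Op 1: add NA@21 -> ring=[21:NA]
Op 2: route key 77: none >= 77, wrap to smallest pos 21 -> NA
Op 3: add NB@20 -> ring=[20:NB,21:NA]
Op 4: add NC@66 -> ring=[20:NB,21:NA,66:NC]
Op 5: remove NA -> ring=[20:NB,66:NC]
Op 6: add ND@78 -> ring=[20:NB,66:NC,78:ND]
Op 7: add NE@95 -> ring=[20:NB,66:NC,78:ND,95:NE]

Answer: NA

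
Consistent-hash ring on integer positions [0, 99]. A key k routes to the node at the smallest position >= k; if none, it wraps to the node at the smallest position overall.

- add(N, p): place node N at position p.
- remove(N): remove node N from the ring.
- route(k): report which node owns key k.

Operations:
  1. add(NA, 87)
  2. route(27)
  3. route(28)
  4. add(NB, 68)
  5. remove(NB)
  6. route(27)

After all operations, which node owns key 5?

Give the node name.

Op 1: add NA@87 -> ring=[87:NA]
Op 2: route key 27: smallest pos >= 27 is 87 -> NA
Op 3: route key 28: smallest pos >= 28 is 87 -> NA
Op 4: add NB@68 -> ring=[68:NB,87:NA]
Op 5: remove NB -> ring=[87:NA]
Op 6: route key 27: smallest pos >= 27 is 87 -> NA
Final route key 5: smallest pos >= 5 is 87 -> NA

Answer: NA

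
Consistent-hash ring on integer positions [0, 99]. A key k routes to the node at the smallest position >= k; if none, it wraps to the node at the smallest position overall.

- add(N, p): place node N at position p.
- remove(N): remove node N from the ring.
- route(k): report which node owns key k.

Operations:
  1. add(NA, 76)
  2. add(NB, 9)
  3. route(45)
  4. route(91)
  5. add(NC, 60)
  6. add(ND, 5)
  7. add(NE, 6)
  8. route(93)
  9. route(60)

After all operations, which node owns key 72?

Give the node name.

Op 1: add NA@76 -> ring=[76:NA]
Op 2: add NB@9 -> ring=[9:NB,76:NA]
Op 3: route key 45: smallest pos >= 45 is 76 -> NA
Op 4: route key 91: none >= 91, wrap to smallest pos 9 -> NB
Op 5: add NC@60 -> ring=[9:NB,60:NC,76:NA]
Op 6: add ND@5 -> ring=[5:ND,9:NB,60:NC,76:NA]
Op 7: add NE@6 -> ring=[5:ND,6:NE,9:NB,60:NC,76:NA]
Op 8: route key 93: none >= 93, wrap to smallest pos 5 -> ND
Op 9: route key 60: smallest pos >= 60 is 60 -> NC
Final route key 72: smallest pos >= 72 is 76 -> NA

Answer: NA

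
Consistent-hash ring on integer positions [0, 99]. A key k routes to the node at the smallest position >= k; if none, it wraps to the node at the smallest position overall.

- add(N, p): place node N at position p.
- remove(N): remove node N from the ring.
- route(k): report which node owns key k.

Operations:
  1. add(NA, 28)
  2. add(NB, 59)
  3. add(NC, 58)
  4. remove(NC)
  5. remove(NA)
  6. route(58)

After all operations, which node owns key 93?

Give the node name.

Op 1: add NA@28 -> ring=[28:NA]
Op 2: add NB@59 -> ring=[28:NA,59:NB]
Op 3: add NC@58 -> ring=[28:NA,58:NC,59:NB]
Op 4: remove NC -> ring=[28:NA,59:NB]
Op 5: remove NA -> ring=[59:NB]
Op 6: route key 58: smallest pos >= 58 is 59 -> NB
Final route key 93: none >= 93, wrap to smallest pos 59 -> NB

Answer: NB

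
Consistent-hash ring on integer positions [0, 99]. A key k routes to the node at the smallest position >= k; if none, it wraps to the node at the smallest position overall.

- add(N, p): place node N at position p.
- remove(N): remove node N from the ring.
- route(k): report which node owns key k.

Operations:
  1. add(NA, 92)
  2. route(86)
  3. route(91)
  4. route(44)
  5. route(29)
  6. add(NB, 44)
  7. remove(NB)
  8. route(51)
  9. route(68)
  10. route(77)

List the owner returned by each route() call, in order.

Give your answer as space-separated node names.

Op 1: add NA@92 -> ring=[92:NA]
Op 2: route key 86: smallest pos >= 86 is 92 -> NA
Op 3: route key 91: smallest pos >= 91 is 92 -> NA
Op 4: route key 44: smallest pos >= 44 is 92 -> NA
Op 5: route key 29: smallest pos >= 29 is 92 -> NA
Op 6: add NB@44 -> ring=[44:NB,92:NA]
Op 7: remove NB -> ring=[92:NA]
Op 8: route key 51: smallest pos >= 51 is 92 -> NA
Op 9: route key 68: smallest pos >= 68 is 92 -> NA
Op 10: route key 77: smallest pos >= 77 is 92 -> NA

Answer: NA NA NA NA NA NA NA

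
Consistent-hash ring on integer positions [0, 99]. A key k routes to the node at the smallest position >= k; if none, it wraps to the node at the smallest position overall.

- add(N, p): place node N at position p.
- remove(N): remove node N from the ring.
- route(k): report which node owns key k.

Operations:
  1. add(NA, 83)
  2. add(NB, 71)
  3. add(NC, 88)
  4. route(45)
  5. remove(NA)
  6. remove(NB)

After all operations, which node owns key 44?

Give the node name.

Answer: NC

Derivation:
Op 1: add NA@83 -> ring=[83:NA]
Op 2: add NB@71 -> ring=[71:NB,83:NA]
Op 3: add NC@88 -> ring=[71:NB,83:NA,88:NC]
Op 4: route key 45: smallest pos >= 45 is 71 -> NB
Op 5: remove NA -> ring=[71:NB,88:NC]
Op 6: remove NB -> ring=[88:NC]
Final route key 44: smallest pos >= 44 is 88 -> NC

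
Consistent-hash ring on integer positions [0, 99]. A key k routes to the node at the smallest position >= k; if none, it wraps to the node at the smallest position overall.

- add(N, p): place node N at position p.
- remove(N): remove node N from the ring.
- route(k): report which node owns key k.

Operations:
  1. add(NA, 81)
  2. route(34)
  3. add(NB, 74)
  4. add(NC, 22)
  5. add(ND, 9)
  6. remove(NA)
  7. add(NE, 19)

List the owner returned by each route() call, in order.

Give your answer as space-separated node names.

Op 1: add NA@81 -> ring=[81:NA]
Op 2: route key 34: smallest pos >= 34 is 81 -> NA
Op 3: add NB@74 -> ring=[74:NB,81:NA]
Op 4: add NC@22 -> ring=[22:NC,74:NB,81:NA]
Op 5: add ND@9 -> ring=[9:ND,22:NC,74:NB,81:NA]
Op 6: remove NA -> ring=[9:ND,22:NC,74:NB]
Op 7: add NE@19 -> ring=[9:ND,19:NE,22:NC,74:NB]

Answer: NA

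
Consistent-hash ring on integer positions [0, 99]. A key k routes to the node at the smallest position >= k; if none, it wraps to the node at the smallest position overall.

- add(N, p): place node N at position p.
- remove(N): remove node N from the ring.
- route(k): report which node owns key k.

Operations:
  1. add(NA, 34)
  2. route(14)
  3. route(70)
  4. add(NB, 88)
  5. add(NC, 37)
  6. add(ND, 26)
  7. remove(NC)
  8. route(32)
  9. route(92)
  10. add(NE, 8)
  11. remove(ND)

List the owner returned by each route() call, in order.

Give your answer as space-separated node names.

Answer: NA NA NA ND

Derivation:
Op 1: add NA@34 -> ring=[34:NA]
Op 2: route key 14: smallest pos >= 14 is 34 -> NA
Op 3: route key 70: none >= 70, wrap to smallest pos 34 -> NA
Op 4: add NB@88 -> ring=[34:NA,88:NB]
Op 5: add NC@37 -> ring=[34:NA,37:NC,88:NB]
Op 6: add ND@26 -> ring=[26:ND,34:NA,37:NC,88:NB]
Op 7: remove NC -> ring=[26:ND,34:NA,88:NB]
Op 8: route key 32: smallest pos >= 32 is 34 -> NA
Op 9: route key 92: none >= 92, wrap to smallest pos 26 -> ND
Op 10: add NE@8 -> ring=[8:NE,26:ND,34:NA,88:NB]
Op 11: remove ND -> ring=[8:NE,34:NA,88:NB]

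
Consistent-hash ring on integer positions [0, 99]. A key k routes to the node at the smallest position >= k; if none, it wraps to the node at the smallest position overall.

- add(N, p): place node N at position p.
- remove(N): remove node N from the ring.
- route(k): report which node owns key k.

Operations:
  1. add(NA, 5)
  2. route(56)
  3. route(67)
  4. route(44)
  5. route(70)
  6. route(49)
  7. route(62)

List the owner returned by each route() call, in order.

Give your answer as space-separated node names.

Op 1: add NA@5 -> ring=[5:NA]
Op 2: route key 56: none >= 56, wrap to smallest pos 5 -> NA
Op 3: route key 67: none >= 67, wrap to smallest pos 5 -> NA
Op 4: route key 44: none >= 44, wrap to smallest pos 5 -> NA
Op 5: route key 70: none >= 70, wrap to smallest pos 5 -> NA
Op 6: route key 49: none >= 49, wrap to smallest pos 5 -> NA
Op 7: route key 62: none >= 62, wrap to smallest pos 5 -> NA

Answer: NA NA NA NA NA NA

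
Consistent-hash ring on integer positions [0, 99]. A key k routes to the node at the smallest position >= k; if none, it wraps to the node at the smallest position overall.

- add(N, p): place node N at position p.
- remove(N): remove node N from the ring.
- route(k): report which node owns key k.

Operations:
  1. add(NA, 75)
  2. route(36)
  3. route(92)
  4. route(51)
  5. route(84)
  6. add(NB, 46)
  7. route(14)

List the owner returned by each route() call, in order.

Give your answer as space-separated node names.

Op 1: add NA@75 -> ring=[75:NA]
Op 2: route key 36: smallest pos >= 36 is 75 -> NA
Op 3: route key 92: none >= 92, wrap to smallest pos 75 -> NA
Op 4: route key 51: smallest pos >= 51 is 75 -> NA
Op 5: route key 84: none >= 84, wrap to smallest pos 75 -> NA
Op 6: add NB@46 -> ring=[46:NB,75:NA]
Op 7: route key 14: smallest pos >= 14 is 46 -> NB

Answer: NA NA NA NA NB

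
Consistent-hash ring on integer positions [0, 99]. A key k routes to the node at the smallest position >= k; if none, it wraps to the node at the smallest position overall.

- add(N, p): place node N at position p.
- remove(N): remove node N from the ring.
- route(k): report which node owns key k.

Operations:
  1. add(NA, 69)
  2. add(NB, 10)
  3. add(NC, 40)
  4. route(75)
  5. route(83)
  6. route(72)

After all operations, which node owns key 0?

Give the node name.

Answer: NB

Derivation:
Op 1: add NA@69 -> ring=[69:NA]
Op 2: add NB@10 -> ring=[10:NB,69:NA]
Op 3: add NC@40 -> ring=[10:NB,40:NC,69:NA]
Op 4: route key 75: none >= 75, wrap to smallest pos 10 -> NB
Op 5: route key 83: none >= 83, wrap to smallest pos 10 -> NB
Op 6: route key 72: none >= 72, wrap to smallest pos 10 -> NB
Final route key 0: smallest pos >= 0 is 10 -> NB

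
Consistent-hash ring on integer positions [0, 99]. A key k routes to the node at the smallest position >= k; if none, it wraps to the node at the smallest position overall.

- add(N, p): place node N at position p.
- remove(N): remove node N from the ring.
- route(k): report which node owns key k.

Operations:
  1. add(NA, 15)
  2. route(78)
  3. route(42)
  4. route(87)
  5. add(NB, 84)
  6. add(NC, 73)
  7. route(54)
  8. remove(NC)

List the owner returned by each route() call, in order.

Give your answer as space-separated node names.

Answer: NA NA NA NC

Derivation:
Op 1: add NA@15 -> ring=[15:NA]
Op 2: route key 78: none >= 78, wrap to smallest pos 15 -> NA
Op 3: route key 42: none >= 42, wrap to smallest pos 15 -> NA
Op 4: route key 87: none >= 87, wrap to smallest pos 15 -> NA
Op 5: add NB@84 -> ring=[15:NA,84:NB]
Op 6: add NC@73 -> ring=[15:NA,73:NC,84:NB]
Op 7: route key 54: smallest pos >= 54 is 73 -> NC
Op 8: remove NC -> ring=[15:NA,84:NB]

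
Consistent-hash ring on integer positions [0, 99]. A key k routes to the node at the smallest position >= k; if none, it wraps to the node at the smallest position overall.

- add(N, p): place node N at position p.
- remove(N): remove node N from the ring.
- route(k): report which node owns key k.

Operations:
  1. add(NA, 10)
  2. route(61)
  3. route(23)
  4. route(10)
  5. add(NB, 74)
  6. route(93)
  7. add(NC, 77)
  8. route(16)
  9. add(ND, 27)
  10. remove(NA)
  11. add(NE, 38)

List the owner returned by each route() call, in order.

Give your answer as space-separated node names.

Op 1: add NA@10 -> ring=[10:NA]
Op 2: route key 61: none >= 61, wrap to smallest pos 10 -> NA
Op 3: route key 23: none >= 23, wrap to smallest pos 10 -> NA
Op 4: route key 10: smallest pos >= 10 is 10 -> NA
Op 5: add NB@74 -> ring=[10:NA,74:NB]
Op 6: route key 93: none >= 93, wrap to smallest pos 10 -> NA
Op 7: add NC@77 -> ring=[10:NA,74:NB,77:NC]
Op 8: route key 16: smallest pos >= 16 is 74 -> NB
Op 9: add ND@27 -> ring=[10:NA,27:ND,74:NB,77:NC]
Op 10: remove NA -> ring=[27:ND,74:NB,77:NC]
Op 11: add NE@38 -> ring=[27:ND,38:NE,74:NB,77:NC]

Answer: NA NA NA NA NB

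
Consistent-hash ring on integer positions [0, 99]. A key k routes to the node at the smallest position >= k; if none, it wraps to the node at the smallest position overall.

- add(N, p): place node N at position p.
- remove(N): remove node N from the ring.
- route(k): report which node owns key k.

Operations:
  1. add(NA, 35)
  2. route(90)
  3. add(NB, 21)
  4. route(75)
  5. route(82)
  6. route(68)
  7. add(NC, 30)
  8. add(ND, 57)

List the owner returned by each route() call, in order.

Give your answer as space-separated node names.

Answer: NA NB NB NB

Derivation:
Op 1: add NA@35 -> ring=[35:NA]
Op 2: route key 90: none >= 90, wrap to smallest pos 35 -> NA
Op 3: add NB@21 -> ring=[21:NB,35:NA]
Op 4: route key 75: none >= 75, wrap to smallest pos 21 -> NB
Op 5: route key 82: none >= 82, wrap to smallest pos 21 -> NB
Op 6: route key 68: none >= 68, wrap to smallest pos 21 -> NB
Op 7: add NC@30 -> ring=[21:NB,30:NC,35:NA]
Op 8: add ND@57 -> ring=[21:NB,30:NC,35:NA,57:ND]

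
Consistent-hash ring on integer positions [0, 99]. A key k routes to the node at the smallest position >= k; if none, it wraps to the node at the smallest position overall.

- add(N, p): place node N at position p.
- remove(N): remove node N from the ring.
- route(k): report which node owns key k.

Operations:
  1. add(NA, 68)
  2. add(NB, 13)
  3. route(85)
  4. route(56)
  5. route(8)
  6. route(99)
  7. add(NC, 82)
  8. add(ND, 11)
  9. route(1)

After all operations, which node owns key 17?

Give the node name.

Answer: NA

Derivation:
Op 1: add NA@68 -> ring=[68:NA]
Op 2: add NB@13 -> ring=[13:NB,68:NA]
Op 3: route key 85: none >= 85, wrap to smallest pos 13 -> NB
Op 4: route key 56: smallest pos >= 56 is 68 -> NA
Op 5: route key 8: smallest pos >= 8 is 13 -> NB
Op 6: route key 99: none >= 99, wrap to smallest pos 13 -> NB
Op 7: add NC@82 -> ring=[13:NB,68:NA,82:NC]
Op 8: add ND@11 -> ring=[11:ND,13:NB,68:NA,82:NC]
Op 9: route key 1: smallest pos >= 1 is 11 -> ND
Final route key 17: smallest pos >= 17 is 68 -> NA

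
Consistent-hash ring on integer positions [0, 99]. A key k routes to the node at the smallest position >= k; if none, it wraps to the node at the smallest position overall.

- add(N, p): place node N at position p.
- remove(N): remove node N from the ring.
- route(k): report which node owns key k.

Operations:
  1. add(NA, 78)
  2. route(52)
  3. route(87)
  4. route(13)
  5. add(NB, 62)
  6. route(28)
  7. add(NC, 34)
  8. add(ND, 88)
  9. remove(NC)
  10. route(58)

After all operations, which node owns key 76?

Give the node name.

Op 1: add NA@78 -> ring=[78:NA]
Op 2: route key 52: smallest pos >= 52 is 78 -> NA
Op 3: route key 87: none >= 87, wrap to smallest pos 78 -> NA
Op 4: route key 13: smallest pos >= 13 is 78 -> NA
Op 5: add NB@62 -> ring=[62:NB,78:NA]
Op 6: route key 28: smallest pos >= 28 is 62 -> NB
Op 7: add NC@34 -> ring=[34:NC,62:NB,78:NA]
Op 8: add ND@88 -> ring=[34:NC,62:NB,78:NA,88:ND]
Op 9: remove NC -> ring=[62:NB,78:NA,88:ND]
Op 10: route key 58: smallest pos >= 58 is 62 -> NB
Final route key 76: smallest pos >= 76 is 78 -> NA

Answer: NA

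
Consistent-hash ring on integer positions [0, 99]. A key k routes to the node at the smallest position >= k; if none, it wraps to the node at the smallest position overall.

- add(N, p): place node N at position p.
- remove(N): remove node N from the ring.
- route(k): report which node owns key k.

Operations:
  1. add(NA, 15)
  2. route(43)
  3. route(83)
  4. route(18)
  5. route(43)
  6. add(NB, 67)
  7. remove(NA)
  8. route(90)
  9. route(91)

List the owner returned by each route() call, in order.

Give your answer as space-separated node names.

Answer: NA NA NA NA NB NB

Derivation:
Op 1: add NA@15 -> ring=[15:NA]
Op 2: route key 43: none >= 43, wrap to smallest pos 15 -> NA
Op 3: route key 83: none >= 83, wrap to smallest pos 15 -> NA
Op 4: route key 18: none >= 18, wrap to smallest pos 15 -> NA
Op 5: route key 43: none >= 43, wrap to smallest pos 15 -> NA
Op 6: add NB@67 -> ring=[15:NA,67:NB]
Op 7: remove NA -> ring=[67:NB]
Op 8: route key 90: none >= 90, wrap to smallest pos 67 -> NB
Op 9: route key 91: none >= 91, wrap to smallest pos 67 -> NB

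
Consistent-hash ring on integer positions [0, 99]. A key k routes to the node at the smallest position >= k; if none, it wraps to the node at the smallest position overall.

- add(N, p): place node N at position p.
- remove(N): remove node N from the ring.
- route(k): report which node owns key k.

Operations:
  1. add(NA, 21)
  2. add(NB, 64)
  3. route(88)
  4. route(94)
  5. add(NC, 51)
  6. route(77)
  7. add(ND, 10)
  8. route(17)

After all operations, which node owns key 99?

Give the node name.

Answer: ND

Derivation:
Op 1: add NA@21 -> ring=[21:NA]
Op 2: add NB@64 -> ring=[21:NA,64:NB]
Op 3: route key 88: none >= 88, wrap to smallest pos 21 -> NA
Op 4: route key 94: none >= 94, wrap to smallest pos 21 -> NA
Op 5: add NC@51 -> ring=[21:NA,51:NC,64:NB]
Op 6: route key 77: none >= 77, wrap to smallest pos 21 -> NA
Op 7: add ND@10 -> ring=[10:ND,21:NA,51:NC,64:NB]
Op 8: route key 17: smallest pos >= 17 is 21 -> NA
Final route key 99: none >= 99, wrap to smallest pos 10 -> ND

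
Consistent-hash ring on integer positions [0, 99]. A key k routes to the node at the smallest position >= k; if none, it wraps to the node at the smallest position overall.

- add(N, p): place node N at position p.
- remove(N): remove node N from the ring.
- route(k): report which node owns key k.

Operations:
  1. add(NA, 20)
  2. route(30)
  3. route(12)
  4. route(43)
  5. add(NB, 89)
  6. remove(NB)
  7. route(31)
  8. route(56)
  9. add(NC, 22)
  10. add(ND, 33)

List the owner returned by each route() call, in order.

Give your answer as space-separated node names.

Answer: NA NA NA NA NA

Derivation:
Op 1: add NA@20 -> ring=[20:NA]
Op 2: route key 30: none >= 30, wrap to smallest pos 20 -> NA
Op 3: route key 12: smallest pos >= 12 is 20 -> NA
Op 4: route key 43: none >= 43, wrap to smallest pos 20 -> NA
Op 5: add NB@89 -> ring=[20:NA,89:NB]
Op 6: remove NB -> ring=[20:NA]
Op 7: route key 31: none >= 31, wrap to smallest pos 20 -> NA
Op 8: route key 56: none >= 56, wrap to smallest pos 20 -> NA
Op 9: add NC@22 -> ring=[20:NA,22:NC]
Op 10: add ND@33 -> ring=[20:NA,22:NC,33:ND]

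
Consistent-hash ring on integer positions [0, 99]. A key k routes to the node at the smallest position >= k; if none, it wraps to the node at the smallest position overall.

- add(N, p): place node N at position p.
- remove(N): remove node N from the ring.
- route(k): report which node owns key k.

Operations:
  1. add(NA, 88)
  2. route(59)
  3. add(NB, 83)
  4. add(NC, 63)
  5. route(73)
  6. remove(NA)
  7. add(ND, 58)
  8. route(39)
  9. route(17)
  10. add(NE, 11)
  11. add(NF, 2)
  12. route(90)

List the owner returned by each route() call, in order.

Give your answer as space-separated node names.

Answer: NA NB ND ND NF

Derivation:
Op 1: add NA@88 -> ring=[88:NA]
Op 2: route key 59: smallest pos >= 59 is 88 -> NA
Op 3: add NB@83 -> ring=[83:NB,88:NA]
Op 4: add NC@63 -> ring=[63:NC,83:NB,88:NA]
Op 5: route key 73: smallest pos >= 73 is 83 -> NB
Op 6: remove NA -> ring=[63:NC,83:NB]
Op 7: add ND@58 -> ring=[58:ND,63:NC,83:NB]
Op 8: route key 39: smallest pos >= 39 is 58 -> ND
Op 9: route key 17: smallest pos >= 17 is 58 -> ND
Op 10: add NE@11 -> ring=[11:NE,58:ND,63:NC,83:NB]
Op 11: add NF@2 -> ring=[2:NF,11:NE,58:ND,63:NC,83:NB]
Op 12: route key 90: none >= 90, wrap to smallest pos 2 -> NF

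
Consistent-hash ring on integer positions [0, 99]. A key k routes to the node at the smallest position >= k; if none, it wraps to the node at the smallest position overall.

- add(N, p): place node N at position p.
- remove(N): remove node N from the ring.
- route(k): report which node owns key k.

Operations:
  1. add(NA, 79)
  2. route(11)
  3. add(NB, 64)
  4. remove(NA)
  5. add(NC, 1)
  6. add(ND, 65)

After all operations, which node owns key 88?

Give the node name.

Op 1: add NA@79 -> ring=[79:NA]
Op 2: route key 11: smallest pos >= 11 is 79 -> NA
Op 3: add NB@64 -> ring=[64:NB,79:NA]
Op 4: remove NA -> ring=[64:NB]
Op 5: add NC@1 -> ring=[1:NC,64:NB]
Op 6: add ND@65 -> ring=[1:NC,64:NB,65:ND]
Final route key 88: none >= 88, wrap to smallest pos 1 -> NC

Answer: NC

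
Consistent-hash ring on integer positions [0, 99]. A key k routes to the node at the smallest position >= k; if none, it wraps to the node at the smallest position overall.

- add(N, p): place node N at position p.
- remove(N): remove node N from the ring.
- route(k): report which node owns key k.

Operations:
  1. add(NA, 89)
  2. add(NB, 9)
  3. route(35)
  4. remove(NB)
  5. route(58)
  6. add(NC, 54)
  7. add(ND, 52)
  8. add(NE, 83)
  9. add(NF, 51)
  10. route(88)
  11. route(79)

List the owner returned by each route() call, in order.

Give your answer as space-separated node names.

Op 1: add NA@89 -> ring=[89:NA]
Op 2: add NB@9 -> ring=[9:NB,89:NA]
Op 3: route key 35: smallest pos >= 35 is 89 -> NA
Op 4: remove NB -> ring=[89:NA]
Op 5: route key 58: smallest pos >= 58 is 89 -> NA
Op 6: add NC@54 -> ring=[54:NC,89:NA]
Op 7: add ND@52 -> ring=[52:ND,54:NC,89:NA]
Op 8: add NE@83 -> ring=[52:ND,54:NC,83:NE,89:NA]
Op 9: add NF@51 -> ring=[51:NF,52:ND,54:NC,83:NE,89:NA]
Op 10: route key 88: smallest pos >= 88 is 89 -> NA
Op 11: route key 79: smallest pos >= 79 is 83 -> NE

Answer: NA NA NA NE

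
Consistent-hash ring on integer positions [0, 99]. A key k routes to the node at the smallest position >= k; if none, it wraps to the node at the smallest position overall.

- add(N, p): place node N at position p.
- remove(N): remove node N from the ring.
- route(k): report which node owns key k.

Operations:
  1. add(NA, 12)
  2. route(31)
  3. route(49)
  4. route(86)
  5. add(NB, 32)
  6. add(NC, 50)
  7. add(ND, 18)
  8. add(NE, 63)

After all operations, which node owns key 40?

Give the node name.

Answer: NC

Derivation:
Op 1: add NA@12 -> ring=[12:NA]
Op 2: route key 31: none >= 31, wrap to smallest pos 12 -> NA
Op 3: route key 49: none >= 49, wrap to smallest pos 12 -> NA
Op 4: route key 86: none >= 86, wrap to smallest pos 12 -> NA
Op 5: add NB@32 -> ring=[12:NA,32:NB]
Op 6: add NC@50 -> ring=[12:NA,32:NB,50:NC]
Op 7: add ND@18 -> ring=[12:NA,18:ND,32:NB,50:NC]
Op 8: add NE@63 -> ring=[12:NA,18:ND,32:NB,50:NC,63:NE]
Final route key 40: smallest pos >= 40 is 50 -> NC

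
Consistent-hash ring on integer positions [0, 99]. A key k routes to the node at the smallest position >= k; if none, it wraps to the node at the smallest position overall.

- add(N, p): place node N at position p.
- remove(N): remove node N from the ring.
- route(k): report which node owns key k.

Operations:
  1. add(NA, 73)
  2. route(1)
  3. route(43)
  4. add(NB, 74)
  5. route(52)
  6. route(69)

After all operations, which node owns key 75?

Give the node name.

Answer: NA

Derivation:
Op 1: add NA@73 -> ring=[73:NA]
Op 2: route key 1: smallest pos >= 1 is 73 -> NA
Op 3: route key 43: smallest pos >= 43 is 73 -> NA
Op 4: add NB@74 -> ring=[73:NA,74:NB]
Op 5: route key 52: smallest pos >= 52 is 73 -> NA
Op 6: route key 69: smallest pos >= 69 is 73 -> NA
Final route key 75: none >= 75, wrap to smallest pos 73 -> NA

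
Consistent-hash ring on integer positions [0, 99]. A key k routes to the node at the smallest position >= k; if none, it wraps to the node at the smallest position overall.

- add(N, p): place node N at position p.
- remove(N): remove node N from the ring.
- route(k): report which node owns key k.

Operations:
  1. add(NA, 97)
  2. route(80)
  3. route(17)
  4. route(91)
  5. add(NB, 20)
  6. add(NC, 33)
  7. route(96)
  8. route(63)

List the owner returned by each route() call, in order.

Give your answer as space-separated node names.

Op 1: add NA@97 -> ring=[97:NA]
Op 2: route key 80: smallest pos >= 80 is 97 -> NA
Op 3: route key 17: smallest pos >= 17 is 97 -> NA
Op 4: route key 91: smallest pos >= 91 is 97 -> NA
Op 5: add NB@20 -> ring=[20:NB,97:NA]
Op 6: add NC@33 -> ring=[20:NB,33:NC,97:NA]
Op 7: route key 96: smallest pos >= 96 is 97 -> NA
Op 8: route key 63: smallest pos >= 63 is 97 -> NA

Answer: NA NA NA NA NA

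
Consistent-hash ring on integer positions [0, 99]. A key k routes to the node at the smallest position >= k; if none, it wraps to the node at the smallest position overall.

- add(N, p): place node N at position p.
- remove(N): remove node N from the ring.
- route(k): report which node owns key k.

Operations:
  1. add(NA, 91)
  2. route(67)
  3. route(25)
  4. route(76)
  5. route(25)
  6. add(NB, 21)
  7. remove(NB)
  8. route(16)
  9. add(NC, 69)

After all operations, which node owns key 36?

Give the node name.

Answer: NC

Derivation:
Op 1: add NA@91 -> ring=[91:NA]
Op 2: route key 67: smallest pos >= 67 is 91 -> NA
Op 3: route key 25: smallest pos >= 25 is 91 -> NA
Op 4: route key 76: smallest pos >= 76 is 91 -> NA
Op 5: route key 25: smallest pos >= 25 is 91 -> NA
Op 6: add NB@21 -> ring=[21:NB,91:NA]
Op 7: remove NB -> ring=[91:NA]
Op 8: route key 16: smallest pos >= 16 is 91 -> NA
Op 9: add NC@69 -> ring=[69:NC,91:NA]
Final route key 36: smallest pos >= 36 is 69 -> NC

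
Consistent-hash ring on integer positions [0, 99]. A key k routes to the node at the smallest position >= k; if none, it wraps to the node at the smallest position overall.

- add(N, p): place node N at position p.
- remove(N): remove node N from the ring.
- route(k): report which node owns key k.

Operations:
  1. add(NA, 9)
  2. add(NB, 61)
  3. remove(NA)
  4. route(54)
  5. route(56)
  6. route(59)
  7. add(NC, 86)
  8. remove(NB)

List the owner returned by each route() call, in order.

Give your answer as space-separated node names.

Answer: NB NB NB

Derivation:
Op 1: add NA@9 -> ring=[9:NA]
Op 2: add NB@61 -> ring=[9:NA,61:NB]
Op 3: remove NA -> ring=[61:NB]
Op 4: route key 54: smallest pos >= 54 is 61 -> NB
Op 5: route key 56: smallest pos >= 56 is 61 -> NB
Op 6: route key 59: smallest pos >= 59 is 61 -> NB
Op 7: add NC@86 -> ring=[61:NB,86:NC]
Op 8: remove NB -> ring=[86:NC]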